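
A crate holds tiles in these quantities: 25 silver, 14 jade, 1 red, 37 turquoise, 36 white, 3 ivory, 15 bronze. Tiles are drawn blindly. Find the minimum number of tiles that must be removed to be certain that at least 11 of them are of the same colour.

Put each drawn tile into a box by colour. The largest draw with every box below 11 takes min(count, 10) from each colour; colours with fewer than 10 contribute all they have.
Σ min(cᵢ, 10) = 10 + 10 + 1 + 10 + 10 + 3 + 10 = 54.
Draw number 54 + 1 = 55 must push one box to 11.

55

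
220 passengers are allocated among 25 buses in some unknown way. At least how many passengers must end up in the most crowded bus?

9

The 25 buses are the holes and the 220 passengers are the pigeons.
If every bus held at most 8 passengers, the total would be at most 25 × 8 = 200, which is less than 220.
So some bus holds at least ⌈220/25⌉ = 9 passengers.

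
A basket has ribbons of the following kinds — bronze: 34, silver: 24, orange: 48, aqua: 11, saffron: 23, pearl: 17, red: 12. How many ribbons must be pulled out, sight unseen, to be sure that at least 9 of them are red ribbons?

In the worst case for collecting red ribbons, every non-red ribbon comes out first.
There are 34 + 24 + 48 + 11 + 23 + 17 = 157 non-red ribbons altogether.
After those, each further ribbon must be red, so 157 + 9 = 166 draws guarantee 9 red ribbons.

166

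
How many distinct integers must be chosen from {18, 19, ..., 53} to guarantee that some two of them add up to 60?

25

Two chosen integers sum to 60 exactly when both halves of some pair {x, 60−x} with 18 ≤ x ≤ 60−x ≤ 42 are chosen — 12 such pairs.
The remaining 12 elements (those with no distinct partner in range) can never complete a 60-sum, so the worst case takes all of them and one from each pair: 12 + 12 = 24.
By pigeonhole, the 25th integer has to be the second member of some pair, so 24 + 1 = 25.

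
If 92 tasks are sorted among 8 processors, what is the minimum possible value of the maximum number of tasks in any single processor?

Pigeonhole: the 8 processors are the holes and the 92 tasks are the pigeons.
If every processor held at most 11 tasks, the total would be at most 8 × 11 = 88, which is less than 92.
So some processor holds at least ⌈92/8⌉ = 12 tasks.

12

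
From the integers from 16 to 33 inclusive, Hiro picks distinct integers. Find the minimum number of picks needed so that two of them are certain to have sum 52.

12

A set avoiding the sum 52 can contain at most one of each pair {x, 52−x}, plus the 4 elements whose complement lies outside the range or equal to its own complement.
The integers 16, …, 26 (11 of them) are such a set: any two sum to at least 16+17 = 33 and at most 25+26 = 51 < 52.
Any 12th integer completes one of the 7 pairs, so 12 choices force a sum of 52.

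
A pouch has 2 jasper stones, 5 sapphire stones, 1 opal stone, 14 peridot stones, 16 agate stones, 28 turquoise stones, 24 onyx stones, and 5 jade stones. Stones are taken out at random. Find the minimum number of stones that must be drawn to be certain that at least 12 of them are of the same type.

An adversary could hand out at most 11 stones per type (4 types run out sooner): 2 + 5 + 1 + 11 + 11 + 11 + 11 + 5 = 57 stones and still no type has 12.
One more stone lands in a type already at 11, so 58 draws are enough and 57 are not.

58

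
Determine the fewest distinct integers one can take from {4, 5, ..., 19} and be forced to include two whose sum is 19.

Group the elements by complementary pair {x, 19−x}: {4,15}, {5,14}, {6,13}, …, giving 6 two-element pairs and 4 integers whose partner 19−x falls outside [4,19].
Pigeonhole: treating each of those 10 groups as a pigeonhole, one can pick one integer per group — 10 integers — with no two summing to 19.
The 11th integer lands in an occupied pair, forcing a sum of 19.

11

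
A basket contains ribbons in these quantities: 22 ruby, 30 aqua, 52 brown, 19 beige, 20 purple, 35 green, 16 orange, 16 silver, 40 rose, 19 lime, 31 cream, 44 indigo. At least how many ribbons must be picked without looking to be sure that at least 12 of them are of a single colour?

Pigeonhole: put each drawn ribbon into a box by colour. The largest draw with every box below 12 takes min(count, 11) from each colour.
Σ min(cᵢ, 11) = 11 + 11 + 11 + 11 + 11 + 11 + 11 + 11 + 11 + 11 + 11 + 11 = 132.
Draw number 132 + 1 = 133 must push one box to 12.

133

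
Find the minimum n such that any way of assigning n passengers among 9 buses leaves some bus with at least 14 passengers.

118

With 117 passengers one could put exactly 13 in each of the 9 buses, and no bus would reach 14.
One more passenger must land in a bus that already has 13, giving it 14.
So 9 × 13 + 1 = 118 passengers are required.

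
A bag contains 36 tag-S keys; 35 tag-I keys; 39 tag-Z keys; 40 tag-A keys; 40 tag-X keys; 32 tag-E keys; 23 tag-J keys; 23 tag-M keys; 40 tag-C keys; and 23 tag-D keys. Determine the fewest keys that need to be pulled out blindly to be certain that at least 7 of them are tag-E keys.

306

In the worst case for collecting tag-E keys, every non-tag-E key comes out first.
There are 36 + 35 + 39 + 40 + 40 + 23 + 23 + 40 + 23 = 299 non-tag-E keys altogether.
After those, each further key must be tag-E, so 299 + 7 = 306 draws guarantee 7 tag-E keys.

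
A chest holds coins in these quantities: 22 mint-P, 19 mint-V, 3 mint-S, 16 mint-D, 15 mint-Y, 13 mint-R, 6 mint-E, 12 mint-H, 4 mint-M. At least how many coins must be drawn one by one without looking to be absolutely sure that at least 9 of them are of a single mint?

The 9 mints are the holes; the coins drawn are the pigeons.
To avoid 9 of any one mint, the worst case takes at most 8 of each mint, or every coin of a mint that has fewer than 8.
That gives 8 + 8 + 3 + 8 + 8 + 8 + 6 + 8 + 4 = 61 coins with no mint reaching 9.
The next coin forces some mint to 9, so 61 + 1 = 62.

62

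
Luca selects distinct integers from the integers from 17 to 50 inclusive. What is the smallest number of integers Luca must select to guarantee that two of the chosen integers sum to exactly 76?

Group the elements by complementary pair {x, 76−x}: {26,50}, {27,49}, {28,48}, …, giving 12 two-element pairs, the single value 38 (it cannot pair with itself since the integers are distinct), and 9 integers whose partner 76−x falls outside [17,50].
Treating each of those 22 groups as a pigeonhole, one can pick one integer per group — 22 integers — with no two summing to 76.
The 23rd integer lands in an occupied pair, forcing a sum of 76.

23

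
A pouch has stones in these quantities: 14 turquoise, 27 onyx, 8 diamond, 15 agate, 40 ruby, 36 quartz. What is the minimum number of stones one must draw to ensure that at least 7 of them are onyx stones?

In the worst case for collecting onyx stones, every non-onyx stone comes out first.
There are 14 + 8 + 15 + 40 + 36 = 113 non-onyx stones altogether.
After those, each further stone must be onyx, so 113 + 7 = 120 draws guarantee 7 onyx stones.

120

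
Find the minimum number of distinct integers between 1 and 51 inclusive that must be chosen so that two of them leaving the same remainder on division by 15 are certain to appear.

16

The 15 residue classes mod 15 are the pigeonholes.
With 15 integers one could put 1 in each residue class and have no class reach 2.
The 16th integer pushes some class to 2, so 15·1 + 1 = 16.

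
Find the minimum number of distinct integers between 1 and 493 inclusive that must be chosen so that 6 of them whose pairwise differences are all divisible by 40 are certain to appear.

Integers whose pairwise differences are multiples of 40 are exactly those sharing a remainder mod 40. By pigeonhole, the 40 residue classes mod 40 are the pigeonholes.
With 200 integers one could put 5 in each residue class and have no class reach 6.
The 201st integer pushes some class to 6, so 40·5 + 1 = 201.

201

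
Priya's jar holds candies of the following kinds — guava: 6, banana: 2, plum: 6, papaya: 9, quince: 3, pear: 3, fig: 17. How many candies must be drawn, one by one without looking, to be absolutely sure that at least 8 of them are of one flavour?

35

An adversary could hand out at most 7 candies per flavour (5 flavours run out sooner): 6 + 2 + 6 + 7 + 3 + 3 + 7 = 34 candies and still no flavour has 8.
By the pigeonhole principle, one more candy lands in a flavour already at 7, so 35 draws are enough and 34 are not.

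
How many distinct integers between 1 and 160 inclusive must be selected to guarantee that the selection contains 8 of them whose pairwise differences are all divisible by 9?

64

Integers whose pairwise differences are multiples of 9 are exactly those sharing a remainder mod 9. By the pigeonhole principle, the 9 residue classes mod 9 are the pigeonholes.
With 63 integers one could put 7 in each residue class and have no class reach 8.
The 64th integer pushes some class to 8, so 9·7 + 1 = 64.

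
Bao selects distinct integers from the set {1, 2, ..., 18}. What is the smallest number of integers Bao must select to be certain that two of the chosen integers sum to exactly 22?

12

Group the elements by complementary pair {x, 22−x}: {4,18}, {5,17}, {6,16}, …, giving 7 two-element pairs, the single value 11 (it cannot pair with itself since the integers are distinct), and 3 integers whose partner 22−x falls outside [1,18].
By pigeonhole, treating each of those 11 groups as a pigeonhole, one can pick one integer per group — 11 integers — with no two summing to 22.
The 12th integer lands in an occupied pair, forcing a sum of 22.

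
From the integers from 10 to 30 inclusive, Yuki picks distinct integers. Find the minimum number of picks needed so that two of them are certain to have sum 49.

16

A set avoiding the sum 49 can contain at most one of each pair {x, 49−x}, plus the 9 elements whose complement lies outside the range.
The integers 10, …, 24 (15 of them) are such a set: any two sum to at least 10+11 = 21 and at most 23+24 = 47 < 49.
Pigeonhole: any 16th integer completes one of the 6 pairs, so 16 choices force a sum of 49.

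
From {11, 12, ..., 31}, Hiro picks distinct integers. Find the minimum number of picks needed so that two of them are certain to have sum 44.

13

Group the elements by complementary pair {x, 44−x}: {13,31}, {14,30}, {15,29}, …, giving 9 two-element pairs, the single value 22 (it cannot pair with itself since the integers are distinct), and 2 integers whose partner 44−x falls outside [11,31].
Treating each of those 12 groups as a pigeonhole, one can pick one integer per group — 12 integers — with no two summing to 44.
The 13th integer lands in an occupied pair, forcing a sum of 44.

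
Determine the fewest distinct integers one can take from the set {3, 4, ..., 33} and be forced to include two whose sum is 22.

Two chosen integers sum to 22 exactly when both halves of some pair {x, 22−x} with 3 ≤ x ≤ 22−x ≤ 19 are chosen — 8 such pairs.
The remaining 15 elements (those with no distinct partner in range) can never complete a 22-sum, so the worst case takes all of them and one from each pair: 15 + 8 = 23.
Pigeonhole: the 24th integer has to be the second member of some pair, so 23 + 1 = 24.

24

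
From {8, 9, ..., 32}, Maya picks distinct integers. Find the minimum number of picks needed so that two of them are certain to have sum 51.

19

Two chosen integers sum to 51 exactly when both halves of some pair {x, 51−x} with 19 ≤ x ≤ 51−x ≤ 32 are chosen — 7 such pairs.
The remaining 11 elements (those with no distinct partner in range) can never complete a 51-sum, so the worst case takes all of them and one from each pair: 11 + 7 = 18.
By pigeonhole, the 19th integer has to be the second member of some pair, so 18 + 1 = 19.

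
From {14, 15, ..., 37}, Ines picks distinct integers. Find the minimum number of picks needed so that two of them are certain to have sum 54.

A set avoiding the sum 54 can contain at most one of each pair {x, 54−x}, plus the 4 elements whose complement lies outside the range or equal to its own complement.
The integers 14, …, 27 (14 of them) are such a set: any two sum to at least 14+15 = 29 and at most 26+27 = 53 < 54.
Any 15th integer completes one of the 10 pairs, so 15 choices force a sum of 54.

15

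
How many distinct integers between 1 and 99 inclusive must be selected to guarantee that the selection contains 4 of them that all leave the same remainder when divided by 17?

By the pigeonhole principle, the 17 residue classes mod 17 are the pigeonholes.
With 51 integers one could put 3 in each residue class and have no class reach 4.
The 52nd integer pushes some class to 4, so 17·3 + 1 = 52.

52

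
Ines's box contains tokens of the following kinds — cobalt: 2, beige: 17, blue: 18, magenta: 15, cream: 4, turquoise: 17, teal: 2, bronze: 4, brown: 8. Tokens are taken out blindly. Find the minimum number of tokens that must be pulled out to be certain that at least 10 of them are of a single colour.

By pigeonhole, the 9 colours are the holes; the tokens drawn are the pigeons.
To avoid 10 of any one colour, the worst case takes at most 9 of each colour, or every token of a colour that has fewer than 9.
That gives 2 + 9 + 9 + 9 + 4 + 9 + 2 + 4 + 8 = 56 tokens with no colour reaching 10.
The next token forces some colour to 10, so 56 + 1 = 57.

57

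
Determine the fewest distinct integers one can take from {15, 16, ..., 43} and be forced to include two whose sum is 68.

Group the elements by complementary pair {x, 68−x}: {25,43}, {26,42}, {27,41}, …, giving 9 two-element pairs, the single value 34 (it cannot pair with itself since the integers are distinct), and 10 integers whose partner 68−x falls outside [15,43].
Treating each of those 20 groups as a pigeonhole, one can pick one integer per group — 20 integers — with no two summing to 68.
The 21st integer lands in an occupied pair, forcing a sum of 68.

21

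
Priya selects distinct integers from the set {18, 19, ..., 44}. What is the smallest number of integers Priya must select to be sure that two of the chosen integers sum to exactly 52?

20

A set avoiding the sum 52 can contain at most one of each pair {x, 52−x}, plus the 11 elements whose complement lies outside the range or equal to its own complement.
The integers 26, …, 44 (19 of them) are such a set: any two sum to at least 26+27 = 53 > 52.
By the pigeonhole principle, any 20th integer completes one of the 8 pairs, so 20 choices force a sum of 52.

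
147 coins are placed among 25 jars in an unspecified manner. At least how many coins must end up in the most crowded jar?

6

The 25 jars are the holes and the 147 coins are the pigeons.
If every jar held at most 5 coins, the total would be at most 25 × 5 = 125, which is less than 147.
So some jar holds at least ⌈147/25⌉ = 6 coins.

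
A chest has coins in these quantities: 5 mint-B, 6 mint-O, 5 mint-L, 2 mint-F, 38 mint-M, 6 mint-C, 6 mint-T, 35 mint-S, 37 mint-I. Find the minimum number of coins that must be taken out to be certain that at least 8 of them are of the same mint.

The 9 mints are the holes; the coins drawn are the pigeons.
To avoid 8 of any one mint, the worst case takes at most 7 of each mint, or every coin of a mint that has fewer than 7.
That gives 5 + 6 + 5 + 2 + 7 + 6 + 6 + 7 + 7 = 51 coins with no mint reaching 8.
The next coin forces some mint to 8, so 51 + 1 = 52.

52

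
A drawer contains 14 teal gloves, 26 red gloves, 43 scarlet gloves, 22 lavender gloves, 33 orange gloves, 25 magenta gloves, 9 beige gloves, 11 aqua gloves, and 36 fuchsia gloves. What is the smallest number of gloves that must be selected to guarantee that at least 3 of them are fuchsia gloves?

186

In the worst case for collecting fuchsia gloves, every non-fuchsia glove comes out first.
There are 14 + 26 + 43 + 22 + 33 + 25 + 9 + 11 = 183 non-fuchsia gloves altogether.
After those, each further glove must be fuchsia, so 183 + 3 = 186 draws guarantee 3 fuchsia gloves.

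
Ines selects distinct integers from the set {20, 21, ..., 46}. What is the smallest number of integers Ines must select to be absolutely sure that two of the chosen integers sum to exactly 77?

20

Group the elements by complementary pair {x, 77−x}: {31,46}, {32,45}, {33,44}, …, giving 8 two-element pairs and 11 integers whose partner 77−x falls outside [20,46].
Pigeonhole: treating each of those 19 groups as a pigeonhole, one can pick one integer per group — 19 integers — with no two summing to 77.
The 20th integer lands in an occupied pair, forcing a sum of 77.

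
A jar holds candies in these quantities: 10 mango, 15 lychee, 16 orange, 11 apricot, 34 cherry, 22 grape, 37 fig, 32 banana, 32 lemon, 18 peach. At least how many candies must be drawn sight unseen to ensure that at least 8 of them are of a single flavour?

71

Pigeonhole: the 10 flavours are the holes; the candies drawn are the pigeons.
To avoid 8 of any one flavour, the worst case takes at most 7 of each flavour.
That gives 7 + 7 + 7 + 7 + 7 + 7 + 7 + 7 + 7 + 7 = 70 candies with no flavour reaching 8.
The next candy forces some flavour to 8, so 70 + 1 = 71.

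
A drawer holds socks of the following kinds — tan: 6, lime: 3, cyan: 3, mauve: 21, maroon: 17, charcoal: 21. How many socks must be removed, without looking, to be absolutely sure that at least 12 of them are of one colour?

An adversary could hand out at most 11 socks per colour (tan, lime, cyan run out sooner): 6 + 3 + 3 + 11 + 11 + 11 = 45 socks and still no colour has 12.
By pigeonhole, one more sock lands in a colour already at 11, so 46 draws are enough and 45 are not.

46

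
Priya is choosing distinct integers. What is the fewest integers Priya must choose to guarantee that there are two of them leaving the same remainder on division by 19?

20

Pigeonhole: the 19 residue classes mod 19 are the pigeonholes.
With 19 integers one could put 1 in each residue class and have no class reach 2.
The 20th integer pushes some class to 2, so 19·1 + 1 = 20.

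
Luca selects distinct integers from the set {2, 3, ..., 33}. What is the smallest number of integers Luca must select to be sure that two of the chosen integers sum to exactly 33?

A set avoiding the sum 33 can contain at most one of each pair {x, 33−x}, plus the 2 elements whose complement lies outside the range.
The integers 17, …, 33 (17 of them) are such a set: any two sum to at least 17+18 = 35 > 33.
By the pigeonhole principle, any 18th integer completes one of the 15 pairs, so 18 choices force a sum of 33.

18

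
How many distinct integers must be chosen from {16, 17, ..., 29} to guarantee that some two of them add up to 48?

10

Two chosen integers sum to 48 exactly when both halves of some pair {x, 48−x} with 19 ≤ x ≤ 48−x ≤ 29 are chosen — 5 such pairs.
The remaining 4 elements (those with no distinct partner in range) can never complete a 48-sum, so the worst case takes all of them and one from each pair: 4 + 5 = 9.
Pigeonhole: the 10th integer has to be the second member of some pair, so 9 + 1 = 10.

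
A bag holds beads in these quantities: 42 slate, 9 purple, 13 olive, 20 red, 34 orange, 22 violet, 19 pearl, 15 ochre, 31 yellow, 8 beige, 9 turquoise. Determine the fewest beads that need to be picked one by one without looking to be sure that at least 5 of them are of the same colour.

An adversary could hand out at most 4 beads per colour: 4 + 4 + 4 + 4 + 4 + 4 + 4 + 4 + 4 + 4 + 4 = 44 beads and still no colour has 5.
Pigeonhole: one more bead lands in a colour already at 4, so 45 draws are enough and 44 are not.

45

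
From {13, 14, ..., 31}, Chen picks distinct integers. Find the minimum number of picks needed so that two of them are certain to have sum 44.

11

A set avoiding the sum 44 can contain at most one of each pair {x, 44−x}, plus the 1 element equal to its own complement.
The integers 22, …, 31 (10 of them) are such a set: any two sum to at least 22+23 = 45 > 44.
Any 11th integer completes one of the 9 pairs, so 11 choices force a sum of 44.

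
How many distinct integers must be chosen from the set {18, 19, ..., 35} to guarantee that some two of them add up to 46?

Group the elements by complementary pair {x, 46−x}: {18,28}, {19,27}, {20,26}, …, giving 5 two-element pairs, the single value 23 (it cannot pair with itself since the integers are distinct), and 7 integers whose partner 46−x falls outside [18,35].
Treating each of those 13 groups as a pigeonhole, one can pick one integer per group — 13 integers — with no two summing to 46.
The 14th integer lands in an occupied pair, forcing a sum of 46.

14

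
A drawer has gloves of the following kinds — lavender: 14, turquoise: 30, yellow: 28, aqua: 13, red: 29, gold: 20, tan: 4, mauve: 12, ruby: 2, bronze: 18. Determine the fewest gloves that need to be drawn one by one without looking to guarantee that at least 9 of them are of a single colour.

71

By pigeonhole, the 10 colours are the holes; the gloves drawn are the pigeons.
To avoid 9 of any one colour, the worst case takes at most 8 of each colour, or every glove of a colour that has fewer than 8.
That gives 8 + 8 + 8 + 8 + 8 + 8 + 4 + 8 + 2 + 8 = 70 gloves with no colour reaching 9.
The next glove forces some colour to 9, so 70 + 1 = 71.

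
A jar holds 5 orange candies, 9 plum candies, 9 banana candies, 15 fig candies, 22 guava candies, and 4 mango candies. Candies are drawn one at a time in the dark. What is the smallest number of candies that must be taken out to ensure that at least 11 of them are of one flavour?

48

Pigeonhole: the 6 flavours are the holes; the candies drawn are the pigeons.
To avoid 11 of any one flavour, the worst case takes at most 10 of each flavour, or every candy of a flavour that has fewer than 10.
That gives 5 + 9 + 9 + 10 + 10 + 4 = 47 candies with no flavour reaching 11.
The next candy forces some flavour to 11, so 47 + 1 = 48.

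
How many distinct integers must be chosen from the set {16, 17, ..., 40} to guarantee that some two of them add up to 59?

A set avoiding the sum 59 can contain at most one of each pair {x, 59−x}, plus the 3 elements whose complement lies outside the range.
The integers 16, …, 29 (14 of them) are such a set: any two sum to at least 16+17 = 33 and at most 28+29 = 57 < 59.
By the pigeonhole principle, any 15th integer completes one of the 11 pairs, so 15 choices force a sum of 59.

15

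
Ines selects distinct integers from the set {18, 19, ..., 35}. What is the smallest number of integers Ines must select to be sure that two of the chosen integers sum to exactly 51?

Group the elements by complementary pair {x, 51−x}: {18,33}, {19,32}, {20,31}, …, giving 8 two-element pairs and 2 integers whose partner 51−x falls outside [18,35].
By pigeonhole, treating each of those 10 groups as a pigeonhole, one can pick one integer per group — 10 integers — with no two summing to 51.
The 11th integer lands in an occupied pair, forcing a sum of 51.

11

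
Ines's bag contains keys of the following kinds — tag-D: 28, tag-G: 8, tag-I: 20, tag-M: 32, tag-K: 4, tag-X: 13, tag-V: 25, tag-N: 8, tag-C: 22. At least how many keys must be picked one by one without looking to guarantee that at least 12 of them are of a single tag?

Put each drawn key into a box by tag. The largest draw with every box below 12 takes min(count, 11) from each tag; tags with fewer than 11 contribute all they have.
Σ min(cᵢ, 11) = 11 + 8 + 11 + 11 + 4 + 11 + 11 + 8 + 11 = 86.
Draw number 86 + 1 = 87 must push one box to 12.

87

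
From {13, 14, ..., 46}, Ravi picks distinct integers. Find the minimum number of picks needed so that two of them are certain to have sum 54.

21

A set avoiding the sum 54 can contain at most one of each pair {x, 54−x}, plus the 6 elements whose complement lies outside the range or equal to its own complement.
The integers 27, …, 46 (20 of them) are such a set: any two sum to at least 27+28 = 55 > 54.
Any 21st integer completes one of the 14 pairs, so 21 choices force a sum of 54.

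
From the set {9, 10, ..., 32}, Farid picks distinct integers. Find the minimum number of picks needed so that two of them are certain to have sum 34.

Two chosen integers sum to 34 exactly when both halves of some pair {x, 34−x} with 9 ≤ x ≤ 34−x ≤ 25 are chosen — 8 such pairs.
The remaining 8 elements (those with no distinct partner in range) can never complete a 34-sum, so the worst case takes all of them and one from each pair: 8 + 8 = 16.
The 17th integer has to be the second member of some pair, so 16 + 1 = 17.

17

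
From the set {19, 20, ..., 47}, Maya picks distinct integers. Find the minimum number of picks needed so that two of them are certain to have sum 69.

Two chosen integers sum to 69 exactly when both halves of some pair {x, 69−x} with 22 ≤ x ≤ 69−x ≤ 47 are chosen — 13 such pairs.
The remaining 3 elements (those with no distinct partner in range) can never complete a 69-sum, so the worst case takes all of them and one from each pair: 3 + 13 = 16.
The 17th integer has to be the second member of some pair, so 16 + 1 = 17.

17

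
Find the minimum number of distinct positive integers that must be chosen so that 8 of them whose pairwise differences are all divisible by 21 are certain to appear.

Integers whose pairwise differences are multiples of 21 are exactly those sharing a remainder mod 21. The 21 residue classes mod 21 are the pigeonholes.
With 147 integers one could put 7 in each residue class and have no class reach 8.
The 148th integer pushes some class to 8, so 21·7 + 1 = 148.

148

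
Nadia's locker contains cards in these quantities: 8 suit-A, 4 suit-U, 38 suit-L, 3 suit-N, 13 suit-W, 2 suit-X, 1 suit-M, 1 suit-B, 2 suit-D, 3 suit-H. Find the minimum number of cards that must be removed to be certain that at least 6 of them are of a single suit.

An adversary could hand out at most 5 cards per suit (7 suits run out sooner): 5 + 4 + 5 + 3 + 5 + 2 + 1 + 1 + 2 + 3 = 31 cards and still no suit has 6.
Pigeonhole: one more card lands in a suit already at 5, so 32 draws are enough and 31 are not.

32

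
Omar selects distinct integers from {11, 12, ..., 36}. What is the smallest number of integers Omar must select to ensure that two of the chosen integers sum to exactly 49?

15

Two chosen integers sum to 49 exactly when both halves of some pair {x, 49−x} with 13 ≤ x ≤ 49−x ≤ 36 are chosen — 12 such pairs.
The remaining 2 elements (those with no distinct partner in range) can never complete a 49-sum, so the worst case takes all of them and one from each pair: 2 + 12 = 14.
By the pigeonhole principle, the 15th integer has to be the second member of some pair, so 14 + 1 = 15.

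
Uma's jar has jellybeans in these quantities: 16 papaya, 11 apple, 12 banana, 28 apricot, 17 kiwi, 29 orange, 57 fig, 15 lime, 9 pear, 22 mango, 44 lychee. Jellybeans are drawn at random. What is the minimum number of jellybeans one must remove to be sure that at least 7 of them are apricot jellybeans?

239

In the worst case for collecting apricot jellybeans, every non-apricot jellybean comes out first.
There are 16 + 11 + 12 + 17 + 29 + 57 + 15 + 9 + 22 + 44 = 232 non-apricot jellybeans altogether.
After those, each further jellybean must be apricot, so 232 + 7 = 239 draws guarantee 7 apricot jellybeans.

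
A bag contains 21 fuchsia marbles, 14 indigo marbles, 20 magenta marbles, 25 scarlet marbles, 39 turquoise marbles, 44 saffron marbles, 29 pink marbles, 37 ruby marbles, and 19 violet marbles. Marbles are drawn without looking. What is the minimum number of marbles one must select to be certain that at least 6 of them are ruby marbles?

217

In the worst case for collecting ruby marbles, every non-ruby marble comes out first.
There are 21 + 14 + 20 + 25 + 39 + 44 + 29 + 19 = 211 non-ruby marbles altogether.
After those, each further marble must be ruby, so 211 + 6 = 217 draws guarantee 6 ruby marbles.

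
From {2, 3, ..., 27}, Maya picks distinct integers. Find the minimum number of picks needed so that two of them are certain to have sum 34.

17

Group the elements by complementary pair {x, 34−x}: {7,27}, {8,26}, {9,25}, …, giving 10 two-element pairs, the single value 17 (it cannot pair with itself since the integers are distinct), and 5 integers whose partner 34−x falls outside [2,27].
By the pigeonhole principle, treating each of those 16 groups as a pigeonhole, one can pick one integer per group — 16 integers — with no two summing to 34.
The 17th integer lands in an occupied pair, forcing a sum of 34.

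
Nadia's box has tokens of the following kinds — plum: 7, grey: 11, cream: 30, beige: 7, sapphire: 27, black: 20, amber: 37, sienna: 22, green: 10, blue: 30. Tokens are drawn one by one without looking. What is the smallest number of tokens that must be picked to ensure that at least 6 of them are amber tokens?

170

In the worst case for collecting amber tokens, every non-amber token comes out first.
There are 7 + 11 + 30 + 7 + 27 + 20 + 22 + 10 + 30 = 164 non-amber tokens altogether.
After those, each further token must be amber, so 164 + 6 = 170 draws guarantee 6 amber tokens.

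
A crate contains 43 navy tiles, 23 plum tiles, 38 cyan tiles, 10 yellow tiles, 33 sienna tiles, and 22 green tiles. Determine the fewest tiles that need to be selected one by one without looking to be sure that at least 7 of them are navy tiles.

133

In the worst case for collecting navy tiles, every non-navy tile comes out first.
There are 23 + 38 + 10 + 33 + 22 = 126 non-navy tiles altogether.
After those, each further tile must be navy, so 126 + 7 = 133 draws guarantee 7 navy tiles.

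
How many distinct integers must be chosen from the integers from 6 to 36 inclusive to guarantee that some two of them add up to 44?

18

Group the elements by complementary pair {x, 44−x}: {8,36}, {9,35}, {10,34}, …, giving 14 two-element pairs; the single value 22 (it cannot pair with itself since the integers are distinct); and 2 integers whose partner 44−x falls outside [6,36].
By the pigeonhole principle, treating each of those 17 groups as a pigeonhole, one can pick one integer per group — 17 integers — with no two summing to 44.
The 18th integer lands in an occupied pair, forcing a sum of 44.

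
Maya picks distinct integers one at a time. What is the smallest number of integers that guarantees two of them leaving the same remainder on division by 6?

7

The 6 residue classes mod 6 are the pigeonholes.
With 6 integers one could put 1 in each residue class and have no class reach 2.
The 7th integer pushes some class to 2, so 6·1 + 1 = 7.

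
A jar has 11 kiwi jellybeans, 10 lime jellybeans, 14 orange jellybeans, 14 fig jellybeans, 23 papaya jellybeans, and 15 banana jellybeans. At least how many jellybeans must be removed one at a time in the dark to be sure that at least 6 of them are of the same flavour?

An adversary could hand out at most 5 jellybeans per flavour: 5 + 5 + 5 + 5 + 5 + 5 = 30 jellybeans and still no flavour has 6.
By pigeonhole, one more jellybean lands in a flavour already at 5, so 31 draws are enough and 30 are not.

31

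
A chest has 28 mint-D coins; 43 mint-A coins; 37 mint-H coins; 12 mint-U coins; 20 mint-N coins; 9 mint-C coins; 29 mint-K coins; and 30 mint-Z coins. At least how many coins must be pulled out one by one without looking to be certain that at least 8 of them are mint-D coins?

In the worst case for collecting mint-D coins, every non-mint-D coin comes out first.
There are 43 + 37 + 12 + 20 + 9 + 29 + 30 = 180 non-mint-D coins altogether.
After those, each further coin must be mint-D, so 180 + 8 = 188 draws guarantee 8 mint-D coins.

188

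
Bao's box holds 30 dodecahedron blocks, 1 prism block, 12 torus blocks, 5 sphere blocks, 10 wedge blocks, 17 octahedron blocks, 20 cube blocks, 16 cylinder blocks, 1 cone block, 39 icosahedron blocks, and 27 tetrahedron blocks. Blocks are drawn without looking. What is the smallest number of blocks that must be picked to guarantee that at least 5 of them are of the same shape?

Put each drawn block into a box by shape. The largest draw with every box below 5 takes min(count, 4) from each shape; shapes with fewer than 4 contribute all they have.
Σ min(cᵢ, 4) = 4 + 1 + 4 + 4 + 4 + 4 + 4 + 4 + 1 + 4 + 4 = 38.
Draw number 38 + 1 = 39 must push one box to 5.

39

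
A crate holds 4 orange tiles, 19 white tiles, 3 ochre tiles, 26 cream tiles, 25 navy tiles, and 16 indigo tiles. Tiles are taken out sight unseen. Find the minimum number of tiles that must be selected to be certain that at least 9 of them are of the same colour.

40

An adversary could hand out at most 8 tiles per colour (orange, ochre run out sooner): 4 + 8 + 3 + 8 + 8 + 8 = 39 tiles and still no colour has 9.
One more tile lands in a colour already at 8, so 40 draws are enough and 39 are not.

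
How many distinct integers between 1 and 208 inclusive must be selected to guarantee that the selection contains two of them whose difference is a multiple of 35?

36

Integers whose pairwise differences are multiples of 35 are exactly those sharing a remainder mod 35. The 35 residue classes mod 35 are the pigeonholes.
With 35 integers one could put 1 in each residue class and have no class reach 2.
The 36th integer pushes some class to 2, so 35·1 + 1 = 36.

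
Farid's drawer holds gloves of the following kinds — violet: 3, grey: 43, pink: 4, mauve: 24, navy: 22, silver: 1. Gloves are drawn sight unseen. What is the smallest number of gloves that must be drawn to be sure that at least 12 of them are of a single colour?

42

An adversary could hand out at most 11 gloves per colour (violet, pink, silver run out sooner): 3 + 11 + 4 + 11 + 11 + 1 = 41 gloves and still no colour has 12.
One more glove lands in a colour already at 11, so 42 draws are enough and 41 are not.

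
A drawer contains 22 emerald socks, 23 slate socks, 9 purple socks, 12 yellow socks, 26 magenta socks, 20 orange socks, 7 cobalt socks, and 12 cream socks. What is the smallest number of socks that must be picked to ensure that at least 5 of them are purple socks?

127

In the worst case for collecting purple socks, every non-purple sock comes out first.
There are 22 + 23 + 12 + 26 + 20 + 7 + 12 = 122 non-purple socks altogether.
After those, each further sock must be purple, so 122 + 5 = 127 draws guarantee 5 purple socks.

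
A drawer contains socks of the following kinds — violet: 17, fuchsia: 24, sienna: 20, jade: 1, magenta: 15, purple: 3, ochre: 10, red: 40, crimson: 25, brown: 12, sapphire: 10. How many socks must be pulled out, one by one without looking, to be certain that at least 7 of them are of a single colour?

59

Pigeonhole: put each drawn sock into a box by colour. The largest draw with every box below 7 takes min(count, 6) from each colour; colours with fewer than 6 contribute all they have.
Σ min(cᵢ, 6) = 6 + 6 + 6 + 1 + 6 + 3 + 6 + 6 + 6 + 6 + 6 = 58.
Draw number 58 + 1 = 59 must push one box to 7.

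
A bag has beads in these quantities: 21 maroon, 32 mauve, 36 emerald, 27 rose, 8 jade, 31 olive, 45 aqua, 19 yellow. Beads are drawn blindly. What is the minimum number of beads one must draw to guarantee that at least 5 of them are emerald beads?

188

In the worst case for collecting emerald beads, every non-emerald bead comes out first.
There are 21 + 32 + 27 + 8 + 31 + 45 + 19 = 183 non-emerald beads altogether.
After those, each further bead must be emerald, so 183 + 5 = 188 draws guarantee 5 emerald beads.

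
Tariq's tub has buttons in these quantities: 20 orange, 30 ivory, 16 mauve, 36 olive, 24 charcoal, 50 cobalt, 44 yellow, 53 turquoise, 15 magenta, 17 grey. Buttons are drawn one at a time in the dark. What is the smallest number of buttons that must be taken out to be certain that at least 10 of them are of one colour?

By pigeonhole, the 10 colours are the holes; the buttons drawn are the pigeons.
To avoid 10 of any one colour, the worst case takes at most 9 of each colour.
That gives 9 + 9 + 9 + 9 + 9 + 9 + 9 + 9 + 9 + 9 = 90 buttons with no colour reaching 10.
The next button forces some colour to 10, so 90 + 1 = 91.

91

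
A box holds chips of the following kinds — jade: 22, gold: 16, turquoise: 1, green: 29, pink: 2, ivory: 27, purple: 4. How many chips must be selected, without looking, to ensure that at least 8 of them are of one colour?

Put each drawn chip into a box by colour. The largest draw with every box below 8 takes min(count, 7) from each colour; colours with fewer than 7 contribute all they have.
Σ min(cᵢ, 7) = 7 + 7 + 1 + 7 + 2 + 7 + 4 = 35.
Draw number 35 + 1 = 36 must push one box to 8.

36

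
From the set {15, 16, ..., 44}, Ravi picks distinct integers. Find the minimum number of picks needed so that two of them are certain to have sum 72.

A set avoiding the sum 72 can contain at most one of each pair {x, 72−x}, plus the 14 elements whose complement lies outside the range or equal to its own complement.
The integers 15, …, 36 (22 of them) are such a set: any two sum to at least 15+16 = 31 and at most 35+36 = 71 < 72.
Pigeonhole: any 23rd integer completes one of the 8 pairs, so 23 choices force a sum of 72.

23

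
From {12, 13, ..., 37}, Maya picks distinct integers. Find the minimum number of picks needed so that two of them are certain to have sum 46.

Group the elements by complementary pair {x, 46−x}: {12,34}, {13,33}, {14,32}, …, giving 11 two-element pairs, the single value 23 (it cannot pair with itself since the integers are distinct), and 3 integers whose partner 46−x falls outside [12,37].
Pigeonhole: treating each of those 15 groups as a pigeonhole, one can pick one integer per group — 15 integers — with no two summing to 46.
The 16th integer lands in an occupied pair, forcing a sum of 46.

16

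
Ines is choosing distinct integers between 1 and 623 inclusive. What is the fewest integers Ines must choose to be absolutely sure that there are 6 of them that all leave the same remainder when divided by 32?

The 32 residue classes mod 32 are the pigeonholes.
With 160 integers one could put 5 in each residue class and have no class reach 6.
The 161st integer pushes some class to 6, so 32·5 + 1 = 161.

161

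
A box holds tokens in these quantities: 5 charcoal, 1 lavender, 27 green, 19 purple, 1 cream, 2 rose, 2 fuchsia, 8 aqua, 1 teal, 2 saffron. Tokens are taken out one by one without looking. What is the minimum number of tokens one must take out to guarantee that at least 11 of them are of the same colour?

An adversary could hand out at most 10 tokens per colour (8 colours run out sooner): 5 + 1 + 10 + 10 + 1 + 2 + 2 + 8 + 1 + 2 = 42 tokens and still no colour has 11.
Pigeonhole: one more token lands in a colour already at 10, so 43 draws are enough and 42 are not.

43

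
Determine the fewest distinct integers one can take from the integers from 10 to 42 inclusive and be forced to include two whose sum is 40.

24

A set avoiding the sum 40 can contain at most one of each pair {x, 40−x}, plus the 13 elements whose complement lies outside the range or equal to its own complement.
The integers 20, …, 42 (23 of them) are such a set: any two sum to at least 20+21 = 41 > 40.
Any 24th integer completes one of the 10 pairs, so 24 choices force a sum of 40.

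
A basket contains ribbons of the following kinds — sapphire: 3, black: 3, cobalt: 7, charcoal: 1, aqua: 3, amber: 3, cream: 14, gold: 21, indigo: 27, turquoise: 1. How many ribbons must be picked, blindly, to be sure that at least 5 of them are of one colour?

Put each drawn ribbon into a box by colour. The largest draw with every box below 5 takes min(count, 4) from each colour; colours with fewer than 4 contribute all they have.
Σ min(cᵢ, 4) = 3 + 3 + 4 + 1 + 3 + 3 + 4 + 4 + 4 + 1 = 30.
Draw number 30 + 1 = 31 must push one box to 5.

31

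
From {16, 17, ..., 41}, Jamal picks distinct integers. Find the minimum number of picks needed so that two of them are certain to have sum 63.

17

A set avoiding the sum 63 can contain at most one of each pair {x, 63−x}, plus the 6 elements whose complement lies outside the range.
The integers 16, …, 31 (16 of them) are such a set: any two sum to at least 16+17 = 33 and at most 30+31 = 61 < 63.
By the pigeonhole principle, any 17th integer completes one of the 10 pairs, so 17 choices force a sum of 63.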